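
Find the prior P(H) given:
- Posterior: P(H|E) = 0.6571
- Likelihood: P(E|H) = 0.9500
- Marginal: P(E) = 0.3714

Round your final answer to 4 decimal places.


From Bayes' theorem: P(H|E) = P(E|H) × P(H) / P(E)

Rearranging for P(H):
P(H) = P(H|E) × P(E) / P(E|H)
     = 0.6571 × 0.3714 / 0.9500
     = 0.24404694 / 0.9500
     = 0.2569


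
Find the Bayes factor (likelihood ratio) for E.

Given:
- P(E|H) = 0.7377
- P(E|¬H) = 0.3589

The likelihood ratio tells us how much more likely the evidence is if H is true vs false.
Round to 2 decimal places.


Likelihood Ratio (LR) = P(E|H) / P(E|¬H)

LR = 0.7377 / 0.3589
   = 2.06

The evidence is 2.06 times more likely if H is true than if H is false.
Since LR > 1, the evidence supports H over ¬H.


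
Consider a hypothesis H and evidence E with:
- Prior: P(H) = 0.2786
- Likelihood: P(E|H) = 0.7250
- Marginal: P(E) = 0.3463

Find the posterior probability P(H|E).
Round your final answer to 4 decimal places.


Using Bayes' theorem:

P(H|E) = P(E|H) × P(H) / P(E)
       = 0.7250 × 0.2786 / 0.3463
       = 0.20198500 / 0.3463
       = 0.5833

The evidence strengthens our belief in H.
Prior: 0.2786 → Posterior: 0.5833


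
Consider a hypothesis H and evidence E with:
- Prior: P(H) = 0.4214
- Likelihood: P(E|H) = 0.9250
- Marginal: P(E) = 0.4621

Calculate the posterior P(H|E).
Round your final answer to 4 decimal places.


Using Bayes' theorem:

P(H|E) = P(E|H) × P(H) / P(E)
       = 0.9250 × 0.4214 / 0.4621
       = 0.38979500 / 0.4621
       = 0.8435

The evidence strengthens our belief in H.
Prior: 0.4214 → Posterior: 0.8435


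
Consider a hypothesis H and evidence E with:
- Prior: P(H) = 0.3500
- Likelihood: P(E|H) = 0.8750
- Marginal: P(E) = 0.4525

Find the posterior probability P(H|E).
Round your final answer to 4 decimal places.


Using Bayes' theorem:

P(H|E) = P(E|H) × P(H) / P(E)
       = 0.8750 × 0.3500 / 0.4525
       = 0.30625000 / 0.4525
       = 0.6768

The evidence strengthens our belief in H.
Prior: 0.3500 → Posterior: 0.6768


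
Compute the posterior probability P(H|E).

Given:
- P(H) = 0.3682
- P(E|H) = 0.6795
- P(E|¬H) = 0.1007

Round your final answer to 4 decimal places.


Bayes' theorem: P(H|E) = P(E|H) × P(H) / P(E)

Step 1: Calculate P(E) using law of total probability
P(E) = P(E|H)P(H) + P(E|¬H)P(¬H)
     = 0.6795 × 0.3682 + 0.1007 × 0.6318
     = 0.25019190 + 0.06362226
     = 0.31381416

Step 2: Apply Bayes' theorem
P(H|E) = P(E|H) × P(H) / P(E)
       = 0.25019190 / 0.31381416
       = 0.7973


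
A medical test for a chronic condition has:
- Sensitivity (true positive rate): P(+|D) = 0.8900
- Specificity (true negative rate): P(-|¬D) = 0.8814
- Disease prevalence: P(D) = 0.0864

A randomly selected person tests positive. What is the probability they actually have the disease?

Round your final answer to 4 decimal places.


Let D = has disease, + = positive test

Given:
- P(D) = 0.0864 (prevalence)
- P(+|D) = 0.8900 (sensitivity)
- P(-|¬D) = 0.8814 (specificity)
- P(+|¬D) = 0.1186 (false positive rate = 1 - specificity)

Step 1: Find P(+)
P(+) = P(+|D)P(D) + P(+|¬D)P(¬D)
     = 0.8900 × 0.0864 + 0.1186 × 0.9136
     = 0.07689600 + 0.10835296
     = 0.18524896

Step 2: Apply Bayes' theorem for P(D|+)
P(D|+) = P(+|D)P(D) / P(+)
       = 0.07689600 / 0.18524896
       = 0.4151


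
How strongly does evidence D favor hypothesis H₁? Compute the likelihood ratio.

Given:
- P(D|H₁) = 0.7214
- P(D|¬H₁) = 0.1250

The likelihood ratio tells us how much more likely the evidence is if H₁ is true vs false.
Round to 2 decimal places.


Likelihood Ratio (LR) = P(D|H₁) / P(D|¬H₁)

LR = 0.7214 / 0.1250
   = 5.77

The evidence is 5.77 times more likely if H₁ is true than if H₁ is false.
Because LR exceeds 1, D is evidence for H₁.


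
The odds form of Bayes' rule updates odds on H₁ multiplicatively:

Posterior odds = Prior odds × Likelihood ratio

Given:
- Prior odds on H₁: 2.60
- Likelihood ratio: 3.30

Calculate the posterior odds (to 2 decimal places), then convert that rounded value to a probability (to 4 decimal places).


Step 1: Calculate posterior odds
Posterior odds = Prior odds × LR
               = 2.60 × 3.30
               = 8.58

Step 2: Convert to probability
P(H₁|E) = Posterior odds / (1 + Posterior odds)
       = 8.58 / (1 + 8.58)
       = 8.58 / 9.58
       = 0.8956

The evidence increased P(H₁) from 0.7222 to 0.8956.


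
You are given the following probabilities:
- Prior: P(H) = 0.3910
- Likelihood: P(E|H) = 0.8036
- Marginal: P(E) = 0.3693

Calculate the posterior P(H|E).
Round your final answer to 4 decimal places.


Using Bayes' theorem:

P(H|E) = P(E|H) × P(H) / P(E)
       = 0.8036 × 0.3910 / 0.3693
       = 0.31420760 / 0.3693
       = 0.8508

The evidence strengthens our belief in H.
Prior: 0.3910 → Posterior: 0.8508


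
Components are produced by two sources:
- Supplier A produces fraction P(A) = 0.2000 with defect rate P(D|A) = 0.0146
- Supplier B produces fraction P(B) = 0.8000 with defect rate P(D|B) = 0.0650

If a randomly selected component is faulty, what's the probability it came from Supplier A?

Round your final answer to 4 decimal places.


Let A = from Supplier A, D = faulty

Given:
- P(A) = 0.2000, P(B) = 0.8000
- P(D|A) = 0.0146, P(D|B) = 0.0650

Step 1: Find P(D)
P(D) = P(D|A)P(A) + P(D|B)P(B)
     = 0.0146 × 0.2000 + 0.0650 × 0.8000
     = 0.00292000 + 0.05200000
     = 0.05492000

Step 2: Apply Bayes' theorem
P(A|D) = P(D|A)P(A) / P(D)
       = 0.00292000 / 0.05492000
       = 0.0532


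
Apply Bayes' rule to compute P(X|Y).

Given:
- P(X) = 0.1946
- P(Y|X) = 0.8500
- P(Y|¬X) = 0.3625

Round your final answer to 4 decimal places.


Bayes' theorem: P(X|Y) = P(Y|X) × P(X) / P(Y)

Step 1: Calculate P(Y) using law of total probability
P(Y) = P(Y|X)P(X) + P(Y|¬X)P(¬X)
     = 0.8500 × 0.1946 + 0.3625 × 0.8054
     = 0.16541000 + 0.29195750
     = 0.45736750

Step 2: Apply Bayes' theorem
P(X|Y) = P(Y|X) × P(X) / P(Y)
       = 0.16541000 / 0.45736750
       = 0.3617


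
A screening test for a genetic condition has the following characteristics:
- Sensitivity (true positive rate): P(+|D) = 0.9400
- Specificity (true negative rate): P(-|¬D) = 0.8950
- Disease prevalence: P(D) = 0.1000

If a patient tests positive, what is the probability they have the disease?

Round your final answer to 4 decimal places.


Let D = has disease, + = positive test

Given:
- P(D) = 0.1000 (prevalence)
- P(+|D) = 0.9400 (sensitivity)
- P(-|¬D) = 0.8950 (specificity)
- P(+|¬D) = 0.1050 (false positive rate = 1 - specificity)

Step 1: Find P(+)
P(+) = P(+|D)P(D) + P(+|¬D)P(¬D)
     = 0.9400 × 0.1000 + 0.1050 × 0.9000
     = 0.09400000 + 0.09450000
     = 0.18850000

Step 2: Apply Bayes' theorem for P(D|+)
P(D|+) = P(+|D)P(D) / P(+)
       = 0.09400000 / 0.18850000
       = 0.4987


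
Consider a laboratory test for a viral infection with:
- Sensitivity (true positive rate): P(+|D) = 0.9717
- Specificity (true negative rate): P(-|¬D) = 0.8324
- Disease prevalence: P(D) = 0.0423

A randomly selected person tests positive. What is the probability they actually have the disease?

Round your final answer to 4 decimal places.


Let D = has disease, + = positive test

Given:
- P(D) = 0.0423 (prevalence)
- P(+|D) = 0.9717 (sensitivity)
- P(-|¬D) = 0.8324 (specificity)
- P(+|¬D) = 0.1676 (false positive rate = 1 - specificity)

Step 1: Find P(+)
P(+) = P(+|D)P(D) + P(+|¬D)P(¬D)
     = 0.9717 × 0.0423 + 0.1676 × 0.9577
     = 0.04110291 + 0.16051052
     = 0.20161343

Step 2: Apply Bayes' theorem for P(D|+)
P(D|+) = P(+|D)P(D) / P(+)
       = 0.04110291 / 0.20161343
       = 0.2039


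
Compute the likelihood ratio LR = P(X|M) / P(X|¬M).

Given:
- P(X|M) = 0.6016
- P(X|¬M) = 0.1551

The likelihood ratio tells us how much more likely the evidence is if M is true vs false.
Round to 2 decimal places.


Likelihood Ratio (LR) = P(X|M) / P(X|¬M)

LR = 0.6016 / 0.1551
   = 3.88

The evidence is 3.88 times more likely if M is true than if M is false.
Since LR > 1, the evidence supports M over ¬M.


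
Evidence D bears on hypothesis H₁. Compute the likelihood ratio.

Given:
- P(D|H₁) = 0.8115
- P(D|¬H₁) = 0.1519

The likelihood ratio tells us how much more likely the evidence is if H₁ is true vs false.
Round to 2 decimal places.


Likelihood Ratio (LR) = P(D|H₁) / P(D|¬H₁)

LR = 0.8115 / 0.1519
   = 5.34

The evidence is 5.34 times more likely if H₁ is true than if H₁ is false.
Because LR exceeds 1, D is evidence for H₁.


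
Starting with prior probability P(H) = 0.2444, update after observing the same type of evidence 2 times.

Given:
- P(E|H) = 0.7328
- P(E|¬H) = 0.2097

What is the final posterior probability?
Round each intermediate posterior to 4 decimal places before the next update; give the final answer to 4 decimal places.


Sequential Bayesian updating:

Initial prior: P(H) = 0.2444

Update 1:
  P(E) = 0.7328 × 0.2444 + 0.2097 × 0.7556 = 0.17909632 + 0.15844932 = 0.33754564
  P(H|E) = 0.17909632 / 0.33754564 = 0.5306

Update 2:
  P(E) = 0.7328 × 0.5306 + 0.2097 × 0.4694 = 0.38882368 + 0.09843318 = 0.48725686
  P(H|E) = 0.38882368 / 0.48725686 = 0.7980

Final posterior: 0.7980


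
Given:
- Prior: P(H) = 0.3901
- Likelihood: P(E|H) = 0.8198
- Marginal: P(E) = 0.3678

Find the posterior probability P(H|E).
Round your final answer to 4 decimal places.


Using Bayes' theorem:

P(H|E) = P(E|H) × P(H) / P(E)
       = 0.8198 × 0.3901 / 0.3678
       = 0.31980398 / 0.3678
       = 0.8695

The evidence strengthens our belief in H.
Prior: 0.3901 → Posterior: 0.8695


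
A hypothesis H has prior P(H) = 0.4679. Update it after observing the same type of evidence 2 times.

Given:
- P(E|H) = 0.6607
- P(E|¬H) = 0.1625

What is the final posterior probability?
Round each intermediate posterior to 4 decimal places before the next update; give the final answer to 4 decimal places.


Sequential Bayesian updating:

Initial prior: P(H) = 0.4679

Update 1:
  P(E) = 0.6607 × 0.4679 + 0.1625 × 0.5321 = 0.30914153 + 0.08646625 = 0.39560778
  P(H|E) = 0.30914153 / 0.39560778 = 0.7814

Update 2:
  P(E) = 0.6607 × 0.7814 + 0.1625 × 0.2186 = 0.51627098 + 0.03552250 = 0.55179348
  P(H|E) = 0.51627098 / 0.55179348 = 0.9356

Final posterior: 0.9356


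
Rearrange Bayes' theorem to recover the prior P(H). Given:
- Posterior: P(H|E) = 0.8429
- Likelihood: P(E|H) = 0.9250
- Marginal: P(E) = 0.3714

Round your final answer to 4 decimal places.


From Bayes' theorem: P(H|E) = P(E|H) × P(H) / P(E)

Rearranging for P(H):
P(H) = P(H|E) × P(E) / P(E|H)
     = 0.8429 × 0.3714 / 0.9250
     = 0.31305306 / 0.9250
     = 0.3384


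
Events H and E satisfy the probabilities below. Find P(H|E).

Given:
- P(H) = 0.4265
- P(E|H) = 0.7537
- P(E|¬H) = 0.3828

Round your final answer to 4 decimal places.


Bayes' theorem: P(H|E) = P(E|H) × P(H) / P(E)

Step 1: Calculate P(E) using law of total probability
P(E) = P(E|H)P(H) + P(E|¬H)P(¬H)
     = 0.7537 × 0.4265 + 0.3828 × 0.5735
     = 0.32145305 + 0.21953580
     = 0.54098885

Step 2: Apply Bayes' theorem
P(H|E) = P(E|H) × P(H) / P(E)
       = 0.32145305 / 0.54098885
       = 0.5942


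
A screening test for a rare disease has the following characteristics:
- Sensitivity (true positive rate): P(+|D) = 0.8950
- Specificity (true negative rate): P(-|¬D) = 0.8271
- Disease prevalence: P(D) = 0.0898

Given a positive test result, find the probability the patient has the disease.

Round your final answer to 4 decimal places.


Let D = has disease, + = positive test

Given:
- P(D) = 0.0898 (prevalence)
- P(+|D) = 0.8950 (sensitivity)
- P(-|¬D) = 0.8271 (specificity)
- P(+|¬D) = 0.1729 (false positive rate = 1 - specificity)

Step 1: Find P(+)
P(+) = P(+|D)P(D) + P(+|¬D)P(¬D)
     = 0.8950 × 0.0898 + 0.1729 × 0.9102
     = 0.08037100 + 0.15737358
     = 0.23774458

Step 2: Apply Bayes' theorem for P(D|+)
P(D|+) = P(+|D)P(D) / P(+)
       = 0.08037100 / 0.23774458
       = 0.3381


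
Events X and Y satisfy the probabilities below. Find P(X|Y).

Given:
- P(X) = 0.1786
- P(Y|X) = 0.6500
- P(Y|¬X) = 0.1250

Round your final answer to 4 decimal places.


Bayes' theorem: P(X|Y) = P(Y|X) × P(X) / P(Y)

Step 1: Calculate P(Y) using law of total probability
P(Y) = P(Y|X)P(X) + P(Y|¬X)P(¬X)
     = 0.6500 × 0.1786 + 0.1250 × 0.8214
     = 0.11609000 + 0.10267500
     = 0.21876500

Step 2: Apply Bayes' theorem
P(X|Y) = P(Y|X) × P(X) / P(Y)
       = 0.11609000 / 0.21876500
       = 0.5307


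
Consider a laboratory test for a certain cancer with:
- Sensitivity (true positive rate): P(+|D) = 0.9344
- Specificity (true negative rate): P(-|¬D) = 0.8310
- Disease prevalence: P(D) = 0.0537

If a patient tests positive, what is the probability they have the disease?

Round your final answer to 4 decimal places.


Let D = has disease, + = positive test

Given:
- P(D) = 0.0537 (prevalence)
- P(+|D) = 0.9344 (sensitivity)
- P(-|¬D) = 0.8310 (specificity)
- P(+|¬D) = 0.1690 (false positive rate = 1 - specificity)

Step 1: Find P(+)
P(+) = P(+|D)P(D) + P(+|¬D)P(¬D)
     = 0.9344 × 0.0537 + 0.1690 × 0.9463
     = 0.05017728 + 0.15992470
     = 0.21010198

Step 2: Apply Bayes' theorem for P(D|+)
P(D|+) = P(+|D)P(D) / P(+)
       = 0.05017728 / 0.21010198
       = 0.2388


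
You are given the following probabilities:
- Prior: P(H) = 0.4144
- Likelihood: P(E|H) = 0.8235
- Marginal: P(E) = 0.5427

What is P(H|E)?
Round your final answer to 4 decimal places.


Using Bayes' theorem:

P(H|E) = P(E|H) × P(H) / P(E)
       = 0.8235 × 0.4144 / 0.5427
       = 0.34125840 / 0.5427
       = 0.6288

The evidence strengthens our belief in H.
Prior: 0.4144 → Posterior: 0.6288


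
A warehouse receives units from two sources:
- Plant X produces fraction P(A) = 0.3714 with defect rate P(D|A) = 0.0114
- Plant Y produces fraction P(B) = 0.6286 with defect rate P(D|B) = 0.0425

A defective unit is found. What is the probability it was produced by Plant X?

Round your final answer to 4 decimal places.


Let A = from Plant X, D = defective

Given:
- P(A) = 0.3714, P(B) = 0.6286
- P(D|A) = 0.0114, P(D|B) = 0.0425

Step 1: Find P(D)
P(D) = P(D|A)P(A) + P(D|B)P(B)
     = 0.0114 × 0.3714 + 0.0425 × 0.6286
     = 0.00423396 + 0.02671550
     = 0.03094946

Step 2: Apply Bayes' theorem
P(A|D) = P(D|A)P(A) / P(D)
       = 0.00423396 / 0.03094946
       = 0.1368


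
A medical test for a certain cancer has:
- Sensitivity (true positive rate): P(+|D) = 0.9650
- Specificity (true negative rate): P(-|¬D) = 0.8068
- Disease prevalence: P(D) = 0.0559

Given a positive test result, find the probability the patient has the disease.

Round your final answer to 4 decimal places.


Let D = has disease, + = positive test

Given:
- P(D) = 0.0559 (prevalence)
- P(+|D) = 0.9650 (sensitivity)
- P(-|¬D) = 0.8068 (specificity)
- P(+|¬D) = 0.1932 (false positive rate = 1 - specificity)

Step 1: Find P(+)
P(+) = P(+|D)P(D) + P(+|¬D)P(¬D)
     = 0.9650 × 0.0559 + 0.1932 × 0.9441
     = 0.05394350 + 0.18240012
     = 0.23634362

Step 2: Apply Bayes' theorem for P(D|+)
P(D|+) = P(+|D)P(D) / P(+)
       = 0.05394350 / 0.23634362
       = 0.2282


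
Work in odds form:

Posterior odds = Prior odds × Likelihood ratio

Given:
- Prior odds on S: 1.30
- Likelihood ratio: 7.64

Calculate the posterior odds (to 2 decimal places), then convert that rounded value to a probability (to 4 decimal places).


Step 1: Calculate posterior odds
Posterior odds = Prior odds × LR
               = 1.30 × 7.64
               = 9.93

Step 2: Convert to probability
P(S|E) = Posterior odds / (1 + Posterior odds)
       = 9.93 / (1 + 9.93)
       = 9.93 / 10.93
       = 0.9085

The evidence increased P(S) from 0.5652 to 0.9085.


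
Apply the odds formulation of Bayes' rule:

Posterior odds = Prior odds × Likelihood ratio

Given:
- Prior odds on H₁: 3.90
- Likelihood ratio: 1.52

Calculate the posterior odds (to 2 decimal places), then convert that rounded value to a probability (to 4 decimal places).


Step 1: Calculate posterior odds
Posterior odds = Prior odds × LR
               = 3.90 × 1.52
               = 5.93

Step 2: Convert to probability
P(H₁|E) = Posterior odds / (1 + Posterior odds)
       = 5.93 / (1 + 5.93)
       = 5.93 / 6.93
       = 0.8557

The evidence increased P(H₁) from 0.7959 to 0.8557.


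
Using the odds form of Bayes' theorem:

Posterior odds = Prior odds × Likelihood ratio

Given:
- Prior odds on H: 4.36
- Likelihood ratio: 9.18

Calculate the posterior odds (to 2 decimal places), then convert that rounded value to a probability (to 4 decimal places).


Step 1: Calculate posterior odds
Posterior odds = Prior odds × LR
               = 4.36 × 9.18
               = 40.02

Step 2: Convert to probability
P(H|E) = Posterior odds / (1 + Posterior odds)
       = 40.02 / (1 + 40.02)
       = 40.02 / 41.02
       = 0.9756

The evidence increased P(H) from 0.8134 to 0.9756.


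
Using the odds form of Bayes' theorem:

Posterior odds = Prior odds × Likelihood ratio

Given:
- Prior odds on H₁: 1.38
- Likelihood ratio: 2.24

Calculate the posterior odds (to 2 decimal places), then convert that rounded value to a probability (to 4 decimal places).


Step 1: Calculate posterior odds
Posterior odds = Prior odds × LR
               = 1.38 × 2.24
               = 3.09

Step 2: Convert to probability
P(H₁|E) = Posterior odds / (1 + Posterior odds)
       = 3.09 / (1 + 3.09)
       = 3.09 / 4.09
       = 0.7555

The evidence increased P(H₁) from 0.5798 to 0.7555.


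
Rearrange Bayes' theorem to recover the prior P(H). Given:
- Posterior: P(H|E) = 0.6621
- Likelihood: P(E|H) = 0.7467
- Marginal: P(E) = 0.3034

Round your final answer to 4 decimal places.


From Bayes' theorem: P(H|E) = P(E|H) × P(H) / P(E)

Rearranging for P(H):
P(H) = P(H|E) × P(E) / P(E|H)
     = 0.6621 × 0.3034 / 0.7467
     = 0.20088114 / 0.7467
     = 0.2690


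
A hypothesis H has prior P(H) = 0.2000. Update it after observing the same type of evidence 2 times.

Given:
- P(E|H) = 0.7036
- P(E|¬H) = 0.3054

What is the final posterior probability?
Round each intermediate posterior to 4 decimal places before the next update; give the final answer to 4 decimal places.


Sequential Bayesian updating:

Initial prior: P(H) = 0.2000

Update 1:
  P(E) = 0.7036 × 0.2000 + 0.3054 × 0.8000 = 0.14072000 + 0.24432000 = 0.38504000
  P(H|E) = 0.14072000 / 0.38504000 = 0.3655

Update 2:
  P(E) = 0.7036 × 0.3655 + 0.3054 × 0.6345 = 0.25716580 + 0.19377630 = 0.45094210
  P(H|E) = 0.25716580 / 0.45094210 = 0.5703

Final posterior: 0.5703


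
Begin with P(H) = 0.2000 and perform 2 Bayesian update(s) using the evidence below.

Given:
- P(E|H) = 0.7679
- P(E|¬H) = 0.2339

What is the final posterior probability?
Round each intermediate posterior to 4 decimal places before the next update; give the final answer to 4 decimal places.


Sequential Bayesian updating:

Initial prior: P(H) = 0.2000

Update 1:
  P(E) = 0.7679 × 0.2000 + 0.2339 × 0.8000 = 0.15358000 + 0.18712000 = 0.34070000
  P(H|E) = 0.15358000 / 0.34070000 = 0.4508

Update 2:
  P(E) = 0.7679 × 0.4508 + 0.2339 × 0.5492 = 0.34616932 + 0.12845788 = 0.47462720
  P(H|E) = 0.34616932 / 0.47462720 = 0.7293

Final posterior: 0.7293


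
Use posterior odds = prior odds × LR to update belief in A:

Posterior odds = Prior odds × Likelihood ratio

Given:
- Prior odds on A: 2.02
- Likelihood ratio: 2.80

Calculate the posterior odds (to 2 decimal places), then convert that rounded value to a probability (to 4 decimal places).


Step 1: Calculate posterior odds
Posterior odds = Prior odds × LR
               = 2.02 × 2.80
               = 5.66

Step 2: Convert to probability
P(A|E) = Posterior odds / (1 + Posterior odds)
       = 5.66 / (1 + 5.66)
       = 5.66 / 6.66
       = 0.8498

The evidence increased P(A) from 0.6689 to 0.8498.


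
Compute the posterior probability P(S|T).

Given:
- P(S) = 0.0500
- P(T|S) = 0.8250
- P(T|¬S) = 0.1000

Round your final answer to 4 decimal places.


Bayes' theorem: P(S|T) = P(T|S) × P(S) / P(T)

Step 1: Calculate P(T) using law of total probability
P(T) = P(T|S)P(S) + P(T|¬S)P(¬S)
     = 0.8250 × 0.0500 + 0.1000 × 0.9500
     = 0.04125000 + 0.09500000
     = 0.13625000

Step 2: Apply Bayes' theorem
P(S|T) = P(T|S) × P(S) / P(T)
       = 0.04125000 / 0.13625000
       = 0.3028


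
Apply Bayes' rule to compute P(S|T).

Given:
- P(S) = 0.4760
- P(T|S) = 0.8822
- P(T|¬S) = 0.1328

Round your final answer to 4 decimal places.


Bayes' theorem: P(S|T) = P(T|S) × P(S) / P(T)

Step 1: Calculate P(T) using law of total probability
P(T) = P(T|S)P(S) + P(T|¬S)P(¬S)
     = 0.8822 × 0.4760 + 0.1328 × 0.5240
     = 0.41992720 + 0.06958720
     = 0.48951440

Step 2: Apply Bayes' theorem
P(S|T) = P(T|S) × P(S) / P(T)
       = 0.41992720 / 0.48951440
       = 0.8578


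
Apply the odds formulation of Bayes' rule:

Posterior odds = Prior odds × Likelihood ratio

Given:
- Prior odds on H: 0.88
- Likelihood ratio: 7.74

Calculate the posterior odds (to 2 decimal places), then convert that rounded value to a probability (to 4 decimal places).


Step 1: Calculate posterior odds
Posterior odds = Prior odds × LR
               = 0.88 × 7.74
               = 6.81

Step 2: Convert to probability
P(H|E) = Posterior odds / (1 + Posterior odds)
       = 6.81 / (1 + 6.81)
       = 6.81 / 7.81
       = 0.8720

The evidence increased P(H) from 0.4681 to 0.8720.


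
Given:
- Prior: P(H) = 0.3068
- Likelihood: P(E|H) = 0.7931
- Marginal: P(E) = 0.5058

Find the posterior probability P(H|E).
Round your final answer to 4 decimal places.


Using Bayes' theorem:

P(H|E) = P(E|H) × P(H) / P(E)
       = 0.7931 × 0.3068 / 0.5058
       = 0.24332308 / 0.5058
       = 0.4811

The evidence strengthens our belief in H.
Prior: 0.3068 → Posterior: 0.4811


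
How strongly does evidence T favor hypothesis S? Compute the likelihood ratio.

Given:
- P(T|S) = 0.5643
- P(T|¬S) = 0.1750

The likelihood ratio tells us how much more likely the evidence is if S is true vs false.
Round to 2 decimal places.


Likelihood Ratio (LR) = P(T|S) / P(T|¬S)

LR = 0.5643 / 0.1750
   = 3.22

The evidence is 3.22 times more likely if S is true than if S is false.
LR > 1, so observing T raises the odds in favor of S.


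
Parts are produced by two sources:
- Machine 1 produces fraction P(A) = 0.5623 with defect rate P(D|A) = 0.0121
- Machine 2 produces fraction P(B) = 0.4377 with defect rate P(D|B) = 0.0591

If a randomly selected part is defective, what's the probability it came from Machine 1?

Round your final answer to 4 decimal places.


Let A = from Machine 1, D = defective

Given:
- P(A) = 0.5623, P(B) = 0.4377
- P(D|A) = 0.0121, P(D|B) = 0.0591

Step 1: Find P(D)
P(D) = P(D|A)P(A) + P(D|B)P(B)
     = 0.0121 × 0.5623 + 0.0591 × 0.4377
     = 0.00680383 + 0.02586807
     = 0.03267190

Step 2: Apply Bayes' theorem
P(A|D) = P(D|A)P(A) / P(D)
       = 0.00680383 / 0.03267190
       = 0.2082


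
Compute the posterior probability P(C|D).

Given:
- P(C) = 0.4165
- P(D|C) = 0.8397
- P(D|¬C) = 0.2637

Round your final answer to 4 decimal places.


Bayes' theorem: P(C|D) = P(D|C) × P(C) / P(D)

Step 1: Calculate P(D) using law of total probability
P(D) = P(D|C)P(C) + P(D|¬C)P(¬C)
     = 0.8397 × 0.4165 + 0.2637 × 0.5835
     = 0.34973505 + 0.15386895
     = 0.50360400

Step 2: Apply Bayes' theorem
P(C|D) = P(D|C) × P(C) / P(D)
       = 0.34973505 / 0.50360400
       = 0.6945


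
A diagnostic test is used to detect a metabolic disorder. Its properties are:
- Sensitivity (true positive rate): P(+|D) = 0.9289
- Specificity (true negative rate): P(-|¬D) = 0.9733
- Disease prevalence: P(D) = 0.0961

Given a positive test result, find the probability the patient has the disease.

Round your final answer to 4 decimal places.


Let D = has disease, + = positive test

Given:
- P(D) = 0.0961 (prevalence)
- P(+|D) = 0.9289 (sensitivity)
- P(-|¬D) = 0.9733 (specificity)
- P(+|¬D) = 0.0267 (false positive rate = 1 - specificity)

Step 1: Find P(+)
P(+) = P(+|D)P(D) + P(+|¬D)P(¬D)
     = 0.9289 × 0.0961 + 0.0267 × 0.9039
     = 0.08926729 + 0.02413413
     = 0.11340142

Step 2: Apply Bayes' theorem for P(D|+)
P(D|+) = P(+|D)P(D) / P(+)
       = 0.08926729 / 0.11340142
       = 0.7872


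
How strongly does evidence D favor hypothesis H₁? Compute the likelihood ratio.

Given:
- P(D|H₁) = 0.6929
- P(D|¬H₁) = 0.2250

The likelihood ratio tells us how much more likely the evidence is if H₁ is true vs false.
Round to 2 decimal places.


Likelihood Ratio (LR) = P(D|H₁) / P(D|¬H₁)

LR = 0.6929 / 0.2250
   = 3.08

The evidence is 3.08 times more likely if H₁ is true than if H₁ is false.
Because LR exceeds 1, D is evidence for H₁.


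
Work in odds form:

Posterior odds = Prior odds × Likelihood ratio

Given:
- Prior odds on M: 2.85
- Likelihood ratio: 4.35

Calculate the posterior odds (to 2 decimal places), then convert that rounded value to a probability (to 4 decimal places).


Step 1: Calculate posterior odds
Posterior odds = Prior odds × LR
               = 2.85 × 4.35
               = 12.40

Step 2: Convert to probability
P(M|E) = Posterior odds / (1 + Posterior odds)
       = 12.40 / (1 + 12.40)
       = 12.40 / 13.40
       = 0.9254

The evidence increased P(M) from 0.7403 to 0.9254.


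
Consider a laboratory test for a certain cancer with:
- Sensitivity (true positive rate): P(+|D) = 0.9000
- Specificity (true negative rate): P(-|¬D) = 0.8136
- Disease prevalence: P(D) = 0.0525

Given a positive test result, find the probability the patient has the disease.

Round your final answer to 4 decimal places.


Let D = has disease, + = positive test

Given:
- P(D) = 0.0525 (prevalence)
- P(+|D) = 0.9000 (sensitivity)
- P(-|¬D) = 0.8136 (specificity)
- P(+|¬D) = 0.1864 (false positive rate = 1 - specificity)

Step 1: Find P(+)
P(+) = P(+|D)P(D) + P(+|¬D)P(¬D)
     = 0.9000 × 0.0525 + 0.1864 × 0.9475
     = 0.04725000 + 0.17661400
     = 0.22386400

Step 2: Apply Bayes' theorem for P(D|+)
P(D|+) = P(+|D)P(D) / P(+)
       = 0.04725000 / 0.22386400
       = 0.2111


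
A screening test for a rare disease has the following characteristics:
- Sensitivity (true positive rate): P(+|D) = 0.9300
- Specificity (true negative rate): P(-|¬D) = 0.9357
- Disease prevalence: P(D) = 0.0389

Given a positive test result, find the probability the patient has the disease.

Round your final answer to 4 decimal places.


Let D = has disease, + = positive test

Given:
- P(D) = 0.0389 (prevalence)
- P(+|D) = 0.9300 (sensitivity)
- P(-|¬D) = 0.9357 (specificity)
- P(+|¬D) = 0.0643 (false positive rate = 1 - specificity)

Step 1: Find P(+)
P(+) = P(+|D)P(D) + P(+|¬D)P(¬D)
     = 0.9300 × 0.0389 + 0.0643 × 0.9611
     = 0.03617700 + 0.06179873
     = 0.09797573

Step 2: Apply Bayes' theorem for P(D|+)
P(D|+) = P(+|D)P(D) / P(+)
       = 0.03617700 / 0.09797573
       = 0.3692


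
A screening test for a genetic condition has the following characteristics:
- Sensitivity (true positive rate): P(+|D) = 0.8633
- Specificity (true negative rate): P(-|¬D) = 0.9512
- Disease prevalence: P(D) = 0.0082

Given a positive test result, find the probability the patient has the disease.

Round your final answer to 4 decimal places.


Let D = has disease, + = positive test

Given:
- P(D) = 0.0082 (prevalence)
- P(+|D) = 0.8633 (sensitivity)
- P(-|¬D) = 0.9512 (specificity)
- P(+|¬D) = 0.0488 (false positive rate = 1 - specificity)

Step 1: Find P(+)
P(+) = P(+|D)P(D) + P(+|¬D)P(¬D)
     = 0.8633 × 0.0082 + 0.0488 × 0.9918
     = 0.00707906 + 0.04839984
     = 0.05547890

Step 2: Apply Bayes' theorem for P(D|+)
P(D|+) = P(+|D)P(D) / P(+)
       = 0.00707906 / 0.05547890
       = 0.1276


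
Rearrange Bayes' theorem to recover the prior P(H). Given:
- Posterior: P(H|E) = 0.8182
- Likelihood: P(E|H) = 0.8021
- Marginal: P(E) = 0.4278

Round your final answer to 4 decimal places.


From Bayes' theorem: P(H|E) = P(E|H) × P(H) / P(E)

Rearranging for P(H):
P(H) = P(H|E) × P(E) / P(E|H)
     = 0.8182 × 0.4278 / 0.8021
     = 0.35002596 / 0.8021
     = 0.4364


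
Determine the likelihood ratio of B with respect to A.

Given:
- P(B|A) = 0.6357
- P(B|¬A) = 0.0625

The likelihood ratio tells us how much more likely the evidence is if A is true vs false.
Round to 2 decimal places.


Likelihood Ratio (LR) = P(B|A) / P(B|¬A)

LR = 0.6357 / 0.0625
   = 10.17

The evidence is 10.17 times more likely if A is true than if A is false.
Because LR exceeds 1, B is evidence for A.


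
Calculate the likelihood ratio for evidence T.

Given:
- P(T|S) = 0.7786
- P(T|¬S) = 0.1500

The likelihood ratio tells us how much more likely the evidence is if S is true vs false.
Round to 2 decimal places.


Likelihood Ratio (LR) = P(T|S) / P(T|¬S)

LR = 0.7786 / 0.1500
   = 5.19

The evidence is 5.19 times more likely if S is true than if S is false.
Since LR > 1, the evidence supports S over ¬S.


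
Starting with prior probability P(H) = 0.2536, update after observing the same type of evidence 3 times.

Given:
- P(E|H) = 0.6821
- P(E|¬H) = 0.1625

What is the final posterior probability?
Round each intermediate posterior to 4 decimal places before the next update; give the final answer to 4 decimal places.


Sequential Bayesian updating:

Initial prior: P(H) = 0.2536

Update 1:
  P(E) = 0.6821 × 0.2536 + 0.1625 × 0.7464 = 0.17298056 + 0.12129000 = 0.29427056
  P(H|E) = 0.17298056 / 0.29427056 = 0.5878

Update 2:
  P(E) = 0.6821 × 0.5878 + 0.1625 × 0.4122 = 0.40093838 + 0.06698250 = 0.46792088
  P(H|E) = 0.40093838 / 0.46792088 = 0.8569

Update 3:
  P(E) = 0.6821 × 0.8569 + 0.1625 × 0.1431 = 0.58449149 + 0.02325375 = 0.60774524
  P(H|E) = 0.58449149 / 0.60774524 = 0.9617

Final posterior: 0.9617


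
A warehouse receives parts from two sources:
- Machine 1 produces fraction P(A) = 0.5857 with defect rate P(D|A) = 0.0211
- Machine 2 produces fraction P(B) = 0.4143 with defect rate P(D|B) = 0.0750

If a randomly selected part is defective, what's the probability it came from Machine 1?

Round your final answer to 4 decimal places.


Let A = from Machine 1, D = defective

Given:
- P(A) = 0.5857, P(B) = 0.4143
- P(D|A) = 0.0211, P(D|B) = 0.0750

Step 1: Find P(D)
P(D) = P(D|A)P(A) + P(D|B)P(B)
     = 0.0211 × 0.5857 + 0.0750 × 0.4143
     = 0.01235827 + 0.03107250
     = 0.04343077

Step 2: Apply Bayes' theorem
P(A|D) = P(D|A)P(A) / P(D)
       = 0.01235827 / 0.04343077
       = 0.2846


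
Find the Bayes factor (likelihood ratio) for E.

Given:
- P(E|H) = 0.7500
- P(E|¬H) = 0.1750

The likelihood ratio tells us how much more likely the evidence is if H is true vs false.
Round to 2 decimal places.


Likelihood Ratio (LR) = P(E|H) / P(E|¬H)

LR = 0.7500 / 0.1750
   = 4.29

The evidence is 4.29 times more likely if H is true than if H is false.
LR > 1, so observing E raises the odds in favor of H.


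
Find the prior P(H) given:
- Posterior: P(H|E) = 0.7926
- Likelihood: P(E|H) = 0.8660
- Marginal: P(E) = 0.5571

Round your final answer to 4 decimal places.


From Bayes' theorem: P(H|E) = P(E|H) × P(H) / P(E)

Rearranging for P(H):
P(H) = P(H|E) × P(E) / P(E|H)
     = 0.7926 × 0.5571 / 0.8660
     = 0.44155746 / 0.8660
     = 0.5099


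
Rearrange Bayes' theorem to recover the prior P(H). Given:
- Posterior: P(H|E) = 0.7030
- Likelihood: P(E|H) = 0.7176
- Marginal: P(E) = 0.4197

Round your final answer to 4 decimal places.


From Bayes' theorem: P(H|E) = P(E|H) × P(H) / P(E)

Rearranging for P(H):
P(H) = P(H|E) × P(E) / P(E|H)
     = 0.7030 × 0.4197 / 0.7176
     = 0.29504910 / 0.7176
     = 0.4112


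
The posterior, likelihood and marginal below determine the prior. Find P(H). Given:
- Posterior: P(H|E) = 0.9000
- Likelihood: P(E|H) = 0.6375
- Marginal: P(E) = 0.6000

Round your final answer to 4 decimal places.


From Bayes' theorem: P(H|E) = P(E|H) × P(H) / P(E)

Rearranging for P(H):
P(H) = P(H|E) × P(E) / P(E|H)
     = 0.9000 × 0.6000 / 0.6375
     = 0.54000000 / 0.6375
     = 0.8471


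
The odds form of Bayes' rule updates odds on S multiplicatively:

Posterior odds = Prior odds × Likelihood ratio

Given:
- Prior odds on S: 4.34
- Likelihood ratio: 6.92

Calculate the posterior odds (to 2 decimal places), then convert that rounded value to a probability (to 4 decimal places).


Step 1: Calculate posterior odds
Posterior odds = Prior odds × LR
               = 4.34 × 6.92
               = 30.03

Step 2: Convert to probability
P(S|E) = Posterior odds / (1 + Posterior odds)
       = 30.03 / (1 + 30.03)
       = 30.03 / 31.03
       = 0.9678

The evidence increased P(S) from 0.8127 to 0.9678.


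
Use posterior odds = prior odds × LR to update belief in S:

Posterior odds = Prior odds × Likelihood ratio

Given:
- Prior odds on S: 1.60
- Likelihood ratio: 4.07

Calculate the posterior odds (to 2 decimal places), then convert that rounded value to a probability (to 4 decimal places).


Step 1: Calculate posterior odds
Posterior odds = Prior odds × LR
               = 1.60 × 4.07
               = 6.51

Step 2: Convert to probability
P(S|E) = Posterior odds / (1 + Posterior odds)
       = 6.51 / (1 + 6.51)
       = 6.51 / 7.51
       = 0.8668

The evidence increased P(S) from 0.6154 to 0.8668.


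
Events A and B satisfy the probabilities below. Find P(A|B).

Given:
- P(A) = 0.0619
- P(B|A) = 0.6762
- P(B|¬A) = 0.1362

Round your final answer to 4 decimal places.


Bayes' theorem: P(A|B) = P(B|A) × P(A) / P(B)

Step 1: Calculate P(B) using law of total probability
P(B) = P(B|A)P(A) + P(B|¬A)P(¬A)
     = 0.6762 × 0.0619 + 0.1362 × 0.9381
     = 0.04185678 + 0.12776922
     = 0.16962600

Step 2: Apply Bayes' theorem
P(A|B) = P(B|A) × P(A) / P(B)
       = 0.04185678 / 0.16962600
       = 0.2468


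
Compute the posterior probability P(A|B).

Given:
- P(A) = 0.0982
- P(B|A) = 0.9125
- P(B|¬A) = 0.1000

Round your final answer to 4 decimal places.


Bayes' theorem: P(A|B) = P(B|A) × P(A) / P(B)

Step 1: Calculate P(B) using law of total probability
P(B) = P(B|A)P(A) + P(B|¬A)P(¬A)
     = 0.9125 × 0.0982 + 0.1000 × 0.9018
     = 0.08960750 + 0.09018000
     = 0.17978750

Step 2: Apply Bayes' theorem
P(A|B) = P(B|A) × P(A) / P(B)
       = 0.08960750 / 0.17978750
       = 0.4984


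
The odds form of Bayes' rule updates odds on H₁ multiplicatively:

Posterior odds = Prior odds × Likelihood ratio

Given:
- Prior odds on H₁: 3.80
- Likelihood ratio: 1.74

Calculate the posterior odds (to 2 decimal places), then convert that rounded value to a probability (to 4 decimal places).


Step 1: Calculate posterior odds
Posterior odds = Prior odds × LR
               = 3.80 × 1.74
               = 6.61

Step 2: Convert to probability
P(H₁|E) = Posterior odds / (1 + Posterior odds)
       = 6.61 / (1 + 6.61)
       = 6.61 / 7.61
       = 0.8686

The evidence increased P(H₁) from 0.7917 to 0.8686.


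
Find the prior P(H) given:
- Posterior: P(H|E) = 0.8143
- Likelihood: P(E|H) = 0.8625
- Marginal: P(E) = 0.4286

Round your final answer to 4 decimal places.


From Bayes' theorem: P(H|E) = P(E|H) × P(H) / P(E)

Rearranging for P(H):
P(H) = P(H|E) × P(E) / P(E|H)
     = 0.8143 × 0.4286 / 0.8625
     = 0.34900898 / 0.8625
     = 0.4046


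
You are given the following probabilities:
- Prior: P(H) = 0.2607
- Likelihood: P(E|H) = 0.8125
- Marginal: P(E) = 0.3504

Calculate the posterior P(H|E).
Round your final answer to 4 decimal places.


Using Bayes' theorem:

P(H|E) = P(E|H) × P(H) / P(E)
       = 0.8125 × 0.2607 / 0.3504
       = 0.21181875 / 0.3504
       = 0.6045

The evidence strengthens our belief in H.
Prior: 0.2607 → Posterior: 0.6045


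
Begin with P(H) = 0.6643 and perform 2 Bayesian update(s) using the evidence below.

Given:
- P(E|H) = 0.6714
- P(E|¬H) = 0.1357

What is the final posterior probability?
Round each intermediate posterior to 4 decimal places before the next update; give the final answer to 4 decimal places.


Sequential Bayesian updating:

Initial prior: P(H) = 0.6643

Update 1:
  P(E) = 0.6714 × 0.6643 + 0.1357 × 0.3357 = 0.44601102 + 0.04555449 = 0.49156551
  P(H|E) = 0.44601102 / 0.49156551 = 0.9073

Update 2:
  P(E) = 0.6714 × 0.9073 + 0.1357 × 0.0927 = 0.60916122 + 0.01257939 = 0.62174061
  P(H|E) = 0.60916122 / 0.62174061 = 0.9798

Final posterior: 0.9798


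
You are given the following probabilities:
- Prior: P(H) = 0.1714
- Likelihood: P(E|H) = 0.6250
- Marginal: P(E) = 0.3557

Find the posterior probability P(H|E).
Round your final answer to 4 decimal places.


Using Bayes' theorem:

P(H|E) = P(E|H) × P(H) / P(E)
       = 0.6250 × 0.1714 / 0.3557
       = 0.10712500 / 0.3557
       = 0.3012

The evidence strengthens our belief in H.
Prior: 0.1714 → Posterior: 0.3012


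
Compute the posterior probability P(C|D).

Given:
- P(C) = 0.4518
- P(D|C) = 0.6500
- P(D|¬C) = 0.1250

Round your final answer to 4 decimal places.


Bayes' theorem: P(C|D) = P(D|C) × P(C) / P(D)

Step 1: Calculate P(D) using law of total probability
P(D) = P(D|C)P(C) + P(D|¬C)P(¬C)
     = 0.6500 × 0.4518 + 0.1250 × 0.5482
     = 0.29367000 + 0.06852500
     = 0.36219500

Step 2: Apply Bayes' theorem
P(C|D) = P(D|C) × P(C) / P(D)
       = 0.29367000 / 0.36219500
       = 0.8108


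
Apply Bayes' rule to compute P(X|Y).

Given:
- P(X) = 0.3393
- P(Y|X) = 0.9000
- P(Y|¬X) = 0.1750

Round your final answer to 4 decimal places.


Bayes' theorem: P(X|Y) = P(Y|X) × P(X) / P(Y)

Step 1: Calculate P(Y) using law of total probability
P(Y) = P(Y|X)P(X) + P(Y|¬X)P(¬X)
     = 0.9000 × 0.3393 + 0.1750 × 0.6607
     = 0.30537000 + 0.11562250
     = 0.42099250

Step 2: Apply Bayes' theorem
P(X|Y) = P(Y|X) × P(X) / P(Y)
       = 0.30537000 / 0.42099250
       = 0.7254


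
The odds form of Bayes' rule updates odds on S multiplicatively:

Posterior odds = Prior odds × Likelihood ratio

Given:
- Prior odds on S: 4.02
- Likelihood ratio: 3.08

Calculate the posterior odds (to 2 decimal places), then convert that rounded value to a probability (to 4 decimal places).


Step 1: Calculate posterior odds
Posterior odds = Prior odds × LR
               = 4.02 × 3.08
               = 12.38

Step 2: Convert to probability
P(S|E) = Posterior odds / (1 + Posterior odds)
       = 12.38 / (1 + 12.38)
       = 12.38 / 13.38
       = 0.9253

The evidence increased P(S) from 0.8008 to 0.9253.


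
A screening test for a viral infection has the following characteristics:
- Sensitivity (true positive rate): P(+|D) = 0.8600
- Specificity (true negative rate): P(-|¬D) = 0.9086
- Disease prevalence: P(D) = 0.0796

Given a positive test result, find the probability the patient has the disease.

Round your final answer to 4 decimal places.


Let D = has disease, + = positive test

Given:
- P(D) = 0.0796 (prevalence)
- P(+|D) = 0.8600 (sensitivity)
- P(-|¬D) = 0.9086 (specificity)
- P(+|¬D) = 0.0914 (false positive rate = 1 - specificity)

Step 1: Find P(+)
P(+) = P(+|D)P(D) + P(+|¬D)P(¬D)
     = 0.8600 × 0.0796 + 0.0914 × 0.9204
     = 0.06845600 + 0.08412456
     = 0.15258056

Step 2: Apply Bayes' theorem for P(D|+)
P(D|+) = P(+|D)P(D) / P(+)
       = 0.06845600 / 0.15258056
       = 0.4487


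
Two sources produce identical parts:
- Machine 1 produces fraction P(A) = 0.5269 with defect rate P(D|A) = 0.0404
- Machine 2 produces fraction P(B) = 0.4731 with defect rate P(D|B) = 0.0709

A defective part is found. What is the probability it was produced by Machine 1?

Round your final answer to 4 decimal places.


Let A = from Machine 1, D = defective

Given:
- P(A) = 0.5269, P(B) = 0.4731
- P(D|A) = 0.0404, P(D|B) = 0.0709

Step 1: Find P(D)
P(D) = P(D|A)P(A) + P(D|B)P(B)
     = 0.0404 × 0.5269 + 0.0709 × 0.4731
     = 0.02128676 + 0.03354279
     = 0.05482955

Step 2: Apply Bayes' theorem
P(A|D) = P(D|A)P(A) / P(D)
       = 0.02128676 / 0.05482955
       = 0.3882


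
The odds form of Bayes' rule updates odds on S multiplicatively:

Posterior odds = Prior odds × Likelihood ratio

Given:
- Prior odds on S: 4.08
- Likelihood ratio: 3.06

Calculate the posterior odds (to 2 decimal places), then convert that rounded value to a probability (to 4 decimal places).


Step 1: Calculate posterior odds
Posterior odds = Prior odds × LR
               = 4.08 × 3.06
               = 12.48

Step 2: Convert to probability
P(S|E) = Posterior odds / (1 + Posterior odds)
       = 12.48 / (1 + 12.48)
       = 12.48 / 13.48
       = 0.9258

The evidence increased P(S) from 0.8031 to 0.9258.
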